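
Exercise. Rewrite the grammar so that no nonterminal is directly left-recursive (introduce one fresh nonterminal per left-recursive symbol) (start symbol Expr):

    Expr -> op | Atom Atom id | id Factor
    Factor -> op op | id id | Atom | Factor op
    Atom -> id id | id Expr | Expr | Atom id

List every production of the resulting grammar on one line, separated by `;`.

Expr -> op | Atom Atom id | id Factor; Factor -> op op Factor1 | id id Factor1 | Atom Factor1; Atom -> id id Atom1 | id Expr Atom1 | Expr Atom1; Factor1 -> op Factor1 | ε; Atom1 -> id Atom1 | ε

Left recursion appears on Factor, Atom.
For Factor: α = {op}, β = {op op, id id, Atom}. Rewrite as Factor → β Factor1 and Factor1 → α Factor1 | ε.
For Atom: α = {id}, β = {id id, id Expr, Expr}. Rewrite as Atom → β Atom1 and Atom1 → α Atom1 | ε.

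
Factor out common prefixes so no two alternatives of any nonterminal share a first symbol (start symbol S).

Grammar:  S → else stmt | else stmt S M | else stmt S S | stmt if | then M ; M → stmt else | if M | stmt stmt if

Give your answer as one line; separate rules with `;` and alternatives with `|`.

S → stmt if | then M | else stmt S'; M → if M | stmt M'; S' → ε | S S''; M' → else | stmt if; S'' → M | S

S has alternatives sharing prefix 'else stmt': factor to S → else stmt S' with S' → ε | S M | S S.
M has alternatives sharing prefix 'stmt': factor to M → stmt M' with M' → else | stmt if.
S' has alternatives sharing prefix 'S': factor to S' → S S'' with S'' → M | S.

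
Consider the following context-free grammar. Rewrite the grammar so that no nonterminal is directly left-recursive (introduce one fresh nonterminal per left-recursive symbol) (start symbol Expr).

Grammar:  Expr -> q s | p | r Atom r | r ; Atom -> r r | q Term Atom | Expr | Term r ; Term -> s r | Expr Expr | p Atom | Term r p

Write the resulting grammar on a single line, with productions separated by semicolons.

Expr -> q s | p | r Atom r | r; Atom -> r r | q Term Atom | Expr | Term r; Term -> s r Term1 | Expr Expr Term1 | p Atom Term1; Term1 -> r p Term1 | ε

Term is directly left-recursive.
For Term: α = {r p}, β = {s r, Expr Expr, p Atom}. Rewrite as Term → β Term1 and Term1 → α Term1 | ε.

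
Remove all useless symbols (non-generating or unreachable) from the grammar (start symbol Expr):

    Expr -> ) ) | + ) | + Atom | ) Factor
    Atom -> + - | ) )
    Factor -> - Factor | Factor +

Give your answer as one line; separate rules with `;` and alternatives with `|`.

Generating nonterminals: {Atom, Expr}.
Reachable from Expr after that: {Atom, Expr}.
Removed useless symbols: {Factor} and every production mentioning them.

Expr -> ) ) | + ) | + Atom; Atom -> + - | ) )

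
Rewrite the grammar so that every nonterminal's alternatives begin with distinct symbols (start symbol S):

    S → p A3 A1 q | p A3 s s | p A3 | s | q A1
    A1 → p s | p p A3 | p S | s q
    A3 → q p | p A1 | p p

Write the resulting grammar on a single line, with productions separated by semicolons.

S has alternatives sharing prefix 'p A3': factor to S → p A3 S' with S' → A1 q | s s | ε.
A1 has alternatives sharing prefix 'p': factor to A1 → p A1' with A1' → s | p A3 | S.
A3 has alternatives sharing prefix 'p': factor to A3 → p A3' with A3' → A1 | p.

S → s | q A1 | p A3 S'; A1 → s q | p A1'; A3 → q p | p A3'; S' → A1 q | s s | eps; A1' → s | p A3 | S; A3' → A1 | p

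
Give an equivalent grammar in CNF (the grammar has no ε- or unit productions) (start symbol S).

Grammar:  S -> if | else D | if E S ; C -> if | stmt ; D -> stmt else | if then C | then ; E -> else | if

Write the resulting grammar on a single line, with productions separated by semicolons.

S -> if | X1 D | X2 Y1; C -> if | stmt; D -> X3 X1 | X2 Y2 | then; E -> else | if; X1 -> else; X2 -> if; X3 -> stmt; X4 -> then; Y1 -> E S; Y2 -> X4 C

Introduce a nonterminal for each terminal appearing in a rule of length ≥ 2: X1 → else, X2 → if, X3 → stmt, X4 → then.
Binarize each right-hand side of length ≥ 3 by chaining fresh nonterminals (Y1, Y2, …): affected rules were S → X2 E S; D → X2 X4 C.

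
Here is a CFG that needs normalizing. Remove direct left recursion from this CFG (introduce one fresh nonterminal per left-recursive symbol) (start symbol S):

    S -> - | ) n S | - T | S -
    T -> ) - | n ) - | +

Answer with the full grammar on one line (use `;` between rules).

S -> - S' | ) n S S' | - T S'; T -> ) - | n ) - | +; S' -> - S' | ε

Directly left-recursive nonterminal: S.
For S: α = {-}, β = {-, ) n S, - T}. Rewrite as S → β S' and S' → α S' | ε.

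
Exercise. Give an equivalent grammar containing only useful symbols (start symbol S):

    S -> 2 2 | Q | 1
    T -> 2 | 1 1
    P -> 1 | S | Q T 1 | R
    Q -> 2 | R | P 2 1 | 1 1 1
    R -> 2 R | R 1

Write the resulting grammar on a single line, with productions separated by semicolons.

S -> 2 2 | Q | 1; T -> 2 | 1 1; P -> 1 | S | Q T 1; Q -> 2 | P 2 1 | 1 1 1

Generating nonterminals: {P, Q, S, T}.
Reachable from S after that: {P, Q, S, T}.
Removed useless symbols: {R} and every production mentioning them.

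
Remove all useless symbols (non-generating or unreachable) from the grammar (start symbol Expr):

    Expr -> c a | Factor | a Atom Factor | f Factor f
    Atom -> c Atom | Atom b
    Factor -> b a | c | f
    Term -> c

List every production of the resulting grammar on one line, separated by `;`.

Expr -> c a | Factor | f Factor f; Factor -> b a | c | f

Generating nonterminals: {Expr, Factor, Term}.
Reachable from Expr after that: {Expr, Factor}.
Removed useless symbols: {Atom, Term} and every production mentioning them.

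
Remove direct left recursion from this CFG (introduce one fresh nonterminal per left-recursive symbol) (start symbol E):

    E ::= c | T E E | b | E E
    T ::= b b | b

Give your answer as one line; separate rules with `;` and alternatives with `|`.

E ::= c E' | T E E E' | b E'; T ::= b b | b; E' ::= E E' | ε

Left recursion appears on E.
For E: α = {E}, β = {c, T E E, b}. Rewrite as E → β E' and E' → α E' | ε.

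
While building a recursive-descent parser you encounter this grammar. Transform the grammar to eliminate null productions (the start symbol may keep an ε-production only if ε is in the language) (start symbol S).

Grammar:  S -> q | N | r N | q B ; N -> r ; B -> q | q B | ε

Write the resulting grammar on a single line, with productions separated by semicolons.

S -> q | N | r N | q B; N -> r; B -> q | q B

Nullable set = {B}.
ε ∉ L(G), so no ε-production is kept.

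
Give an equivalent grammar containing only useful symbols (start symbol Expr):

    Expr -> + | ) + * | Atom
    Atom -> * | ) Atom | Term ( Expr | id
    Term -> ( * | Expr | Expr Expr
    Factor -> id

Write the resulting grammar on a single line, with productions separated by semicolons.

Generating nonterminals: {Atom, Expr, Factor, Term}.
Reachable from Expr after that: {Atom, Expr, Term}.
Removed useless symbols: {Factor} and every production mentioning them.

Expr -> + | ) + * | Atom; Atom -> * | ) Atom | Term ( Expr | id; Term -> ( * | Expr | Expr Expr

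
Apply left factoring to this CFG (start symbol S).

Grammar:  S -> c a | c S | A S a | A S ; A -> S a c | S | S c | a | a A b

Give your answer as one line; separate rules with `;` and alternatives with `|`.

S has alternatives sharing prefix 'A S': factor to S → A S S' with S' → a | ε.
S has alternatives sharing prefix 'c': factor to S → c S'' with S'' → a | S.
A has alternatives sharing prefix 'S': factor to A → S A' with A' → a c | ε | c.
A has alternatives sharing prefix 'a': factor to A → a A'' with A'' → ε | A b.

S -> A S S' | c S''; A -> S A' | a A''; S' -> a | ε; S'' -> a | S; A' -> a c | ε | c; A'' -> ε | A b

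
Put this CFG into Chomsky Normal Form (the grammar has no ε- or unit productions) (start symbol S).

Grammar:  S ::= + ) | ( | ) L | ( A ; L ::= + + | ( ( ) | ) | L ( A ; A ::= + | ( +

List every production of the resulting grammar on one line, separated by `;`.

S ::= X1 X2 | ( | X2 L | X3 A; L ::= X1 X1 | X3 Y1 | ) | L Y2; A ::= + | X3 X1; X1 ::= +; X2 ::= ); X3 ::= (; Y1 ::= X3 X2; Y2 ::= X3 A

Introduce a nonterminal for each terminal appearing in a rule of length ≥ 2: X1 → +, X2 → ), X3 → (.
Binarize each right-hand side of length ≥ 3 by chaining fresh nonterminals (Y1, Y2, …): affected rules were L → X3 X3 X2; L → L X3 A.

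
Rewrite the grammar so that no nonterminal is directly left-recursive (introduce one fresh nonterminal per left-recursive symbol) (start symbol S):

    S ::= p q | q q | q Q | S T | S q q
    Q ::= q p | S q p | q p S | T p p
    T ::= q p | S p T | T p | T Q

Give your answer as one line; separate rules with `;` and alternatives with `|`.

S, T are directly left-recursive.
For S: α = {T, q q}, β = {p q, q q, q Q}. Rewrite as S → β S' and S' → α S' | ε.
For T: α = {p, Q}, β = {q p, S p T}. Rewrite as T → β T' and T' → α T' | ε.

S ::= p q S' | q q S' | q Q S'; Q ::= q p | S q p | q p S | T p p; T ::= q p T' | S p T T'; S' ::= T S' | q q S' | epsilon; T' ::= p T' | Q T' | epsilon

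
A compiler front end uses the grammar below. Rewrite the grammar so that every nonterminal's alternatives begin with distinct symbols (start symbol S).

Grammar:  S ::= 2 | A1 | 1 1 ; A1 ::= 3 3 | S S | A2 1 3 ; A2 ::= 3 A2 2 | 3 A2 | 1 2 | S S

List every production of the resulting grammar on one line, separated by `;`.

A2 has alternatives sharing prefix '3 A2': factor to A2 → 3 A2 A2' with A2' → 2 | ε.

S ::= 2 | A1 | 1 1; A1 ::= 3 3 | S S | A2 1 3; A2 ::= 1 2 | S S | 3 A2 A2'; A2' ::= 2 | ε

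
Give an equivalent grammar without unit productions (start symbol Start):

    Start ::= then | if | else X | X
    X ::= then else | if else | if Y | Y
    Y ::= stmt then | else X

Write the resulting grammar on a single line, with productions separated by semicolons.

Start ::= then | if | else X | then else | if else | if Y | stmt then; X ::= then else | if else | if Y | stmt then | else X; Y ::= stmt then | else X

Unit pairs: Start ⇒* {X, Y}; X ⇒* {Y}.
For each unit pair (A, B), copy every non-unit production of B to A, then drop all unit productions.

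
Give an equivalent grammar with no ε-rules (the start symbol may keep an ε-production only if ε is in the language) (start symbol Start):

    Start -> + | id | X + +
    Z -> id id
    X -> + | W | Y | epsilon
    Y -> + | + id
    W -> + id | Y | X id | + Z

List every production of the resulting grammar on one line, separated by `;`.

Nullable nonterminals: {X}.
ε ∉ L(G), so no ε-production is kept.
Expand every rule over subsets of its nullable positions: Start → X + + gives X + + | + +. W → X id gives X id | id.

Start -> + | id | X + + | + +; Z -> id id; X -> + | W | Y; Y -> + | + id; W -> + id | Y | X id | id | + Z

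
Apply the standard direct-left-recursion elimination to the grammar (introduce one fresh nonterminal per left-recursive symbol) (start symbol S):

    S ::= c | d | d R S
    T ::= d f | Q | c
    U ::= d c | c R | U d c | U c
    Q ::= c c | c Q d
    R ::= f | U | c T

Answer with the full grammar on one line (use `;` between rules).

Directly left-recursive nonterminal: U.
For U: α = {d c, c}, β = {d c, c R}. Rewrite as U → β U' and U' → α U' | ε.

S ::= c | d | d R S; T ::= d f | Q | c; U ::= d c U' | c R U'; Q ::= c c | c Q d; R ::= f | U | c T; U' ::= d c U' | c U' | ε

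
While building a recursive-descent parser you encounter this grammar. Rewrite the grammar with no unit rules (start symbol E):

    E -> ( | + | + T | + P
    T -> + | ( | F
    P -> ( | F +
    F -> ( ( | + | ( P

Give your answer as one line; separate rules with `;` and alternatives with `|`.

E -> ( | + | + T | + P; T -> ( ( | + | ( P | (; P -> ( | F +; F -> ( ( | + | ( P

Unit pairs: T ⇒* {F}.
For each unit pair (A, B), copy every non-unit production of B to A, then drop all unit productions.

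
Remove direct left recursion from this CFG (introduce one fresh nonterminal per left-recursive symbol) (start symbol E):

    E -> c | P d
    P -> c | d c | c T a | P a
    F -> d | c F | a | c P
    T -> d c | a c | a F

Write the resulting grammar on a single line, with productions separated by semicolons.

Directly left-recursive nonterminal: P.
For P: α = {a}, β = {c, d c, c T a}. Rewrite as P → β P' and P' → α P' | ε.

E -> c | P d; P -> c P' | d c P' | c T a P'; F -> d | c F | a | c P; T -> d c | a c | a F; P' -> a P' | eps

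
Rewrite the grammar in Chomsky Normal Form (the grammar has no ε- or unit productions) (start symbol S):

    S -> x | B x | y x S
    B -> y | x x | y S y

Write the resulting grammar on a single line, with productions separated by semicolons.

S -> x | B X1 | X2 Y1; B -> y | X1 X1 | X2 Y2; X1 -> x; X2 -> y; Y1 -> X1 S; Y2 -> S X2

Introduce a nonterminal for each terminal appearing in a rule of length ≥ 2: X1 → x, X2 → y.
Binarize each right-hand side of length ≥ 3 by chaining fresh nonterminals (Y1, Y2, …): affected rules were S → X2 X1 S; B → X2 S X2.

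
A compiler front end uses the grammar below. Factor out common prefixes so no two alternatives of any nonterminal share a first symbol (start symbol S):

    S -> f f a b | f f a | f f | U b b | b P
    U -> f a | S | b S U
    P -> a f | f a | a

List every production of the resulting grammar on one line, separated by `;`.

S has alternatives sharing prefix 'f f': factor to S → f f S' with S' → a b | a | ε.
P has alternatives sharing prefix 'a': factor to P → a P' with P' → f | ε.
S' has alternatives sharing prefix 'a': factor to S' → a S'' with S'' → b | ε.

S -> U b b | b P | f f S'; U -> f a | S | b S U; P -> f a | a P'; S' -> eps | a S''; P' -> f | eps; S'' -> b | eps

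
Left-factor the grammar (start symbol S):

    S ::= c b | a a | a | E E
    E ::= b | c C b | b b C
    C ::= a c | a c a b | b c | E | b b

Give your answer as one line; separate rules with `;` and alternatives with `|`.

S ::= c b | E E | a S'; E ::= c C b | b E'; C ::= E | a c C' | b C''; S' ::= a | ε; E' ::= ε | b C; C' ::= ε | a b; C'' ::= c | b

S has alternatives sharing prefix 'a': factor to S → a S' with S' → a | ε.
E has alternatives sharing prefix 'b': factor to E → b E' with E' → ε | b C.
C has alternatives sharing prefix 'a c': factor to C → a c C' with C' → ε | a b.
C has alternatives sharing prefix 'b': factor to C → b C'' with C'' → c | b.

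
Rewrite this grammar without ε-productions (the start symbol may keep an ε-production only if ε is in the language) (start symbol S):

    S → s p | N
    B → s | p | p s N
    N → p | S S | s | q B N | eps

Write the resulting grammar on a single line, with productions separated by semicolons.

S → s p | N | ε; B → s | p | p s N | p s; N → p | S S | S | s | q B N | q B

Nullable nonterminals: {N, S}.
ε ∈ L(G) since S is nullable, so keep S → ε.
For each production, add variants omitting each subset of nullable occurrences: B → p s N gives p s N | p s. N → S S gives S S | S. N → q B N gives q B N | q B.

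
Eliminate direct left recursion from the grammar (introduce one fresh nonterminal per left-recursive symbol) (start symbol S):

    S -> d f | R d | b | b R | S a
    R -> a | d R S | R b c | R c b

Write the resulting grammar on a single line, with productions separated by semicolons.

Directly left-recursive nonterminals: S, R.
For S: α = {a}, β = {d f, R d, b, b R}. Rewrite as S → β S' and S' → α S' | ε.
For R: α = {b c, c b}, β = {a, d R S}. Rewrite as R → β R' and R' → α R' | ε.

S -> d f S' | R d S' | b S' | b R S'; R -> a R' | d R S R'; S' -> a S' | eps; R' -> b c R' | c b R' | eps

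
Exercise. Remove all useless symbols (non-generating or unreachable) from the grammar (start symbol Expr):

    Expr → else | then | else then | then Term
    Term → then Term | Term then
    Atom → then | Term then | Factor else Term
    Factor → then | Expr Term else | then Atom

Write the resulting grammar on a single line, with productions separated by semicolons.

Expr → else | then | else then

Generating nonterminals: {Atom, Expr, Factor}.
Reachable from Expr after that: {Expr}.
Removed useless symbols: {Atom, Factor, Term} and every production mentioning them.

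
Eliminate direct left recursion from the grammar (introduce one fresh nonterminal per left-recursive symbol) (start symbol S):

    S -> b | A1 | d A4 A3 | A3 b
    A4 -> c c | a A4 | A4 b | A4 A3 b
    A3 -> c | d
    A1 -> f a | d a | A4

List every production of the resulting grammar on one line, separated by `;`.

S -> b | A1 | d A4 A3 | A3 b; A4 -> c c A4' | a A4 A4'; A3 -> c | d; A1 -> f a | d a | A4; A4' -> b A4' | A3 b A4' | ε

Directly left-recursive nonterminal: A4.
For A4: α = {b, A3 b}, β = {c c, a A4}. Rewrite as A4 → β A4' and A4' → α A4' | ε.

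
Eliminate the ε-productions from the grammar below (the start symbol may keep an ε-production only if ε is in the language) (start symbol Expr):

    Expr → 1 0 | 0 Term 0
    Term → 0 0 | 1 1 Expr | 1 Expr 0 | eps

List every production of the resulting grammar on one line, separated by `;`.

The nullable symbols are {Term}.
ε ∉ L(G), so no ε-production is kept.
For each production, add variants omitting each subset of nullable occurrences: Expr → 0 Term 0 gives 0 Term 0 | 0 0.

Expr → 1 0 | 0 Term 0 | 0 0; Term → 0 0 | 1 1 Expr | 1 Expr 0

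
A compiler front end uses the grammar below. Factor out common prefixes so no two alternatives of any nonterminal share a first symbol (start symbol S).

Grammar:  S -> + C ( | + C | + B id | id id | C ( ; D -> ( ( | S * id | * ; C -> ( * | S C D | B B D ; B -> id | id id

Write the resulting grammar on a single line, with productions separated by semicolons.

S -> id id | C ( | + S'; D -> ( ( | S * id | *; C -> ( * | S C D | B B D; B -> id B'; S' -> B id | C S''; B' -> ε | id; S'' -> ( | ε

S has alternatives sharing prefix '+': factor to S → + S' with S' → C ( | C | B id.
B has alternatives sharing prefix 'id': factor to B → id B' with B' → ε | id.
S' has alternatives sharing prefix 'C': factor to S' → C S'' with S'' → ( | ε.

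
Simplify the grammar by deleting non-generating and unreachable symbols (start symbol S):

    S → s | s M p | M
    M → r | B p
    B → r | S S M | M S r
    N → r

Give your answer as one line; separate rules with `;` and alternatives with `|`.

S → s | s M p | M; M → r | B p; B → r | S S M | M S r

Generating nonterminals: {B, M, N, S}.
Reachable from S after that: {B, M, S}.
Removed useless symbols: {N} and every production mentioning them.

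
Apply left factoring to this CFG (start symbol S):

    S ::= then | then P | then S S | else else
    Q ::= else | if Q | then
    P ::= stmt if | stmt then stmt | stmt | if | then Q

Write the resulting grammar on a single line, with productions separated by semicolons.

S ::= else else | then S'; Q ::= else | if Q | then; P ::= if | then Q | stmt P'; S' ::= ε | P | S S; P' ::= if | then stmt | ε

S has alternatives sharing prefix 'then': factor to S → then S' with S' → ε | P | S S.
P has alternatives sharing prefix 'stmt': factor to P → stmt P' with P' → if | then stmt | ε.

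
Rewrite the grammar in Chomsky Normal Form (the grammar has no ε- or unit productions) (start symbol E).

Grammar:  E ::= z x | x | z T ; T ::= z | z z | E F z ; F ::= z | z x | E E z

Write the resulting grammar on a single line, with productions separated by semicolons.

Introduce a nonterminal for each terminal appearing in a rule of length ≥ 2: X1 → z, X2 → x.
Binarize each right-hand side of length ≥ 3 by chaining fresh nonterminals (Y1, Y2, …): affected rules were T → E F X1; F → E E X1.

E ::= X1 X2 | x | X1 T; T ::= z | X1 X1 | E Y1; F ::= z | X1 X2 | E Y2; X1 ::= z; X2 ::= x; Y1 ::= F X1; Y2 ::= E X1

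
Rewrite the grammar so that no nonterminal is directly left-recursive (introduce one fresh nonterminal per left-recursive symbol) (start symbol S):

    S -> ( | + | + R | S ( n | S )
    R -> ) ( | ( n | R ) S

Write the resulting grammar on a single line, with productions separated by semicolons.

S -> ( S' | + S' | + R S'; R -> ) ( R' | ( n R'; S' -> ( n S' | ) S' | ε; R' -> ) S R' | ε

Left recursion appears on S, R.
For S: α = {( n, )}, β = {(, +, + R}. Rewrite as S → β S' and S' → α S' | ε.
For R: α = {) S}, β = {) (, ( n}. Rewrite as R → β R' and R' → α R' | ε.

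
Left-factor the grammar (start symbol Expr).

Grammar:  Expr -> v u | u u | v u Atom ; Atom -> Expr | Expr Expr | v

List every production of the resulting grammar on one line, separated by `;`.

Expr -> u u | v u Expr1; Atom -> v | Expr Atom1; Expr1 -> ε | Atom; Atom1 -> ε | Expr

Expr has alternatives sharing prefix 'v u': factor to Expr → v u Expr1 with Expr1 → ε | Atom.
Atom has alternatives sharing prefix 'Expr': factor to Atom → Expr Atom1 with Atom1 → ε | Expr.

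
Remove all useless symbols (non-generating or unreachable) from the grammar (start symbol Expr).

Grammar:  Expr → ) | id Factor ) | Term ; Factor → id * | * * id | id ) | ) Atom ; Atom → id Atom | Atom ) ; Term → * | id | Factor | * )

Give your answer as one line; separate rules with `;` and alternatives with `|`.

Expr → ) | id Factor ) | Term; Factor → id * | * * id | id ); Term → * | id | Factor | * )

Generating nonterminals: {Expr, Factor, Term}.
Reachable from Expr after that: {Expr, Factor, Term}.
Removed useless symbols: {Atom} and every production mentioning them.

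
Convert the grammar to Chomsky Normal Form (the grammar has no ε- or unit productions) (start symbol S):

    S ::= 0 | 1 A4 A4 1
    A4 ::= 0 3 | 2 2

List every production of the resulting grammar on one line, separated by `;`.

S ::= 0 | X1 Y1; A4 ::= X2 X3 | X4 X4; X1 ::= 1; X2 ::= 0; X3 ::= 3; X4 ::= 2; Y1 ::= A4 Y2; Y2 ::= A4 X1

Introduce a nonterminal for each terminal appearing in a rule of length ≥ 2: X1 → 1, X2 → 0, X3 → 3, X4 → 2.
Binarize each right-hand side of length ≥ 3 by chaining fresh nonterminals (Y1, Y2, …): affected rules were S → X1 A4 A4 X1.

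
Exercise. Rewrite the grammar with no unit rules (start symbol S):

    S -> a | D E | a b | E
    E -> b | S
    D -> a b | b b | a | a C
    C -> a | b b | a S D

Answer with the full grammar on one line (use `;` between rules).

Unit pairs: E ⇒* {S}; S ⇒* {E}.
Replace each nonterminal's rules with the union of the non-unit rules of every nonterminal it unit-derives.

S -> b | a | D E | a b; E -> b | a | D E | a b; D -> a b | b b | a | a C; C -> a | b b | a S D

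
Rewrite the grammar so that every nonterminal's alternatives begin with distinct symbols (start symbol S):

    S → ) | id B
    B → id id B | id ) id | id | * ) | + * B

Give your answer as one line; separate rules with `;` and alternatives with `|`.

B has alternatives sharing prefix 'id': factor to B → id B' with B' → id B | ) id | ε.

S → ) | id B; B → * ) | + * B | id B'; B' → id B | ) id | ε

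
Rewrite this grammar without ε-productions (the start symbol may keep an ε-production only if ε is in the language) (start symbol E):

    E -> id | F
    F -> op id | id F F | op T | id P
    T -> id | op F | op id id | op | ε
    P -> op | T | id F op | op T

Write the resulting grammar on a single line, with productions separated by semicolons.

E -> id | F; F -> op id | id F F | op T | op | id P | id; T -> id | op F | op id id | op; P -> op | T | id F op | op T

Nullable set = {P, T}.
ε ∉ L(G), so no ε-production is kept.
For each production, add variants omitting each subset of nullable occurrences: F → op T gives op T | op. F → id P gives id P | id.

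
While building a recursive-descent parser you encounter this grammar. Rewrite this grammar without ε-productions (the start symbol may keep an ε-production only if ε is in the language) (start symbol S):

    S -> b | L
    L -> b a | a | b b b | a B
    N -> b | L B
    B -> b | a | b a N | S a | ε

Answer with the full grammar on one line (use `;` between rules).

S -> b | L; L -> b a | a | b b b | a B; N -> b | L B | L; B -> b | a | b a N | S a

Nullable nonterminals: {B}.
ε ∉ L(G), so no ε-production is kept.
Expand every rule over subsets of its nullable positions: N → L B gives L B | L.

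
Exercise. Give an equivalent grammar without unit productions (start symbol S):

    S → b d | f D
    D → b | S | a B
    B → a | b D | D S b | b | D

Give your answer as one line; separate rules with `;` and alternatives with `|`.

Unit pairs: B ⇒* {D, S}; D ⇒* {S}.
For each unit pair (A, B), copy every non-unit production of B to A, then drop all unit productions.

S → b d | f D; D → b d | f D | b | a B; B → a | b D | D S b | b | b d | f D | a B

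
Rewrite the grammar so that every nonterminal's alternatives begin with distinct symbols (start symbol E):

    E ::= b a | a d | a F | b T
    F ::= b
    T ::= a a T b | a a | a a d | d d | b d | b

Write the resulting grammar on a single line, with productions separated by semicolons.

E has alternatives sharing prefix 'b': factor to E → b E' with E' → a | T.
E has alternatives sharing prefix 'a': factor to E → a E'' with E'' → d | F.
T has alternatives sharing prefix 'a a': factor to T → a a T' with T' → T b | ε | d.
T has alternatives sharing prefix 'b': factor to T → b T'' with T'' → d | ε.

E ::= b E' | a E''; F ::= b; T ::= d d | a a T' | b T''; E' ::= a | T; E'' ::= d | F; T' ::= T b | ε | d; T'' ::= d | ε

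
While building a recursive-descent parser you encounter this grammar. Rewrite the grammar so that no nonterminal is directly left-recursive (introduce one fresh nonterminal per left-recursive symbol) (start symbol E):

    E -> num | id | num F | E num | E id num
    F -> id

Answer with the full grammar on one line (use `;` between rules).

Left recursion appears on E.
For E: α = {num, id num}, β = {num, id, num F}. Rewrite as E → β E' and E' → α E' | ε.

E -> num E' | id E' | num F E'; F -> id; E' -> num E' | id num E' | ε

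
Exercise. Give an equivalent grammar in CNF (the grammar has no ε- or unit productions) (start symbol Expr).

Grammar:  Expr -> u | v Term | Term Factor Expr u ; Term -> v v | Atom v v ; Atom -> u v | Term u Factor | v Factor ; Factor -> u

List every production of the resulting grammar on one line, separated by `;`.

Introduce a nonterminal for each terminal appearing in a rule of length ≥ 2: X1 → v, X2 → u.
Binarize each right-hand side of length ≥ 3 by chaining fresh nonterminals (Y1, Y2, …): affected rules were Expr → Term Factor Expr X2; Term → Atom X1 X1; Atom → Term X2 Factor.

Expr -> u | X1 Term | Term Y1; Term -> X1 X1 | Atom Y3; Atom -> X2 X1 | Term Y4 | X1 Factor; Factor -> u; X1 -> v; X2 -> u; Y1 -> Factor Y2; Y2 -> Expr X2; Y3 -> X1 X1; Y4 -> X2 Factor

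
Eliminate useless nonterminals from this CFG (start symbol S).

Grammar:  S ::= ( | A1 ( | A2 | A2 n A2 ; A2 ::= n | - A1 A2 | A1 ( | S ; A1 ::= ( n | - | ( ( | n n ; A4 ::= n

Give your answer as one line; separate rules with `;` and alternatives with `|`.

Generating nonterminals: {A1, A2, A4, S}.
Reachable from S after that: {A1, A2, S}.
Removed useless symbols: {A4} and every production mentioning them.

S ::= ( | A1 ( | A2 | A2 n A2; A2 ::= n | - A1 A2 | A1 ( | S; A1 ::= ( n | - | ( ( | n n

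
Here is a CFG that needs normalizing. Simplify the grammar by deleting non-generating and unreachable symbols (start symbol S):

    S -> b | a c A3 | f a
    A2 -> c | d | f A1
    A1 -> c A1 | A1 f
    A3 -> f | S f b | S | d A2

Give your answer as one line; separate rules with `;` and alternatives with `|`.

Generating nonterminals: {A2, A3, S}.
Reachable from S after that: {A2, A3, S}.
Removed useless symbols: {A1} and every production mentioning them.

S -> b | a c A3 | f a; A2 -> c | d; A3 -> f | S f b | S | d A2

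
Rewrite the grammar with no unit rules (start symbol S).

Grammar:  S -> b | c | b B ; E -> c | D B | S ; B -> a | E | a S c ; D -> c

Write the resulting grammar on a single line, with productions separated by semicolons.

S -> b | c | b B; E -> c | D B | b | b B; B -> a | a S c | c | D B | b | b B; D -> c

Unit pairs: B ⇒* {E, S}; E ⇒* {S}.
For each unit pair (A, B), copy every non-unit production of B to A, then drop all unit productions.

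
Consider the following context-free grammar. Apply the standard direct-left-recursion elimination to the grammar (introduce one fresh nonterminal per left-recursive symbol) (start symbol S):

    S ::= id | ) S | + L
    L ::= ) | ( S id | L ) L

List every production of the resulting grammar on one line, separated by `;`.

Directly left-recursive nonterminal: L.
For L: α = {) L}, β = {), ( S id}. Rewrite as L → β L' and L' → α L' | ε.

S ::= id | ) S | + L; L ::= ) L' | ( S id L'; L' ::= ) L L' | ε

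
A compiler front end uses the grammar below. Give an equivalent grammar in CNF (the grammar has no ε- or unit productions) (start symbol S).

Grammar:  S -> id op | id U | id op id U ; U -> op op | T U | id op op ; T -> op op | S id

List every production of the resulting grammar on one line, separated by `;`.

Introduce a nonterminal for each terminal appearing in a rule of length ≥ 2: X1 → id, X2 → op.
Binarize each right-hand side of length ≥ 3 by chaining fresh nonterminals (Y1, Y2, …): affected rules were S → X1 X2 X1 U; U → X1 X2 X2.

S -> X1 X2 | X1 U | X1 Y1; U -> X2 X2 | T U | X1 Y3; T -> X2 X2 | S X1; X1 -> id; X2 -> op; Y1 -> X2 Y2; Y2 -> X1 U; Y3 -> X2 X2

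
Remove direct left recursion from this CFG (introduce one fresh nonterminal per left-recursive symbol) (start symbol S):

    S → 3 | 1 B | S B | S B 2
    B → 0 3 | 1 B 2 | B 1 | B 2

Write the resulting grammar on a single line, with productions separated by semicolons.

Directly left-recursive nonterminals: S, B.
For S: α = {B, B 2}, β = {3, 1 B}. Rewrite as S → β S' and S' → α S' | ε.
For B: α = {1, 2}, β = {0 3, 1 B 2}. Rewrite as B → β B' and B' → α B' | ε.

S → 3 S' | 1 B S'; B → 0 3 B' | 1 B 2 B'; S' → B S' | B 2 S' | ε; B' → 1 B' | 2 B' | ε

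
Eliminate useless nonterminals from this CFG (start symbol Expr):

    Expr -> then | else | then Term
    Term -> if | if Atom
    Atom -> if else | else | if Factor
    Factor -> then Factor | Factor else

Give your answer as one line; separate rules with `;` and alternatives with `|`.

Generating nonterminals: {Atom, Expr, Term}.
Reachable from Expr after that: {Atom, Expr, Term}.
Removed useless symbols: {Factor} and every production mentioning them.

Expr -> then | else | then Term; Term -> if | if Atom; Atom -> if else | else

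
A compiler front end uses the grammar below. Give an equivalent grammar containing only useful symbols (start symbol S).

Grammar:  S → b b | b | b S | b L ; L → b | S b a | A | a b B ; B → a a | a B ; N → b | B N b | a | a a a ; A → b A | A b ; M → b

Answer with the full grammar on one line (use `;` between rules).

S → b b | b | b S | b L; L → b | S b a | a b B; B → a a | a B

Generating nonterminals: {B, L, M, N, S}.
Reachable from S after that: {B, L, S}.
Removed useless symbols: {A, M, N} and every production mentioning them.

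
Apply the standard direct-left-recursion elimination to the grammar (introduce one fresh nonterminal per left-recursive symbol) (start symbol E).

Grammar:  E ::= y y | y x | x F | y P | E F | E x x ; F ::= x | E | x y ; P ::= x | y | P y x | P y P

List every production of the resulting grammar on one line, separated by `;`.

E ::= y y E' | y x E' | x F E' | y P E'; F ::= x | E | x y; P ::= x P' | y P'; E' ::= F E' | x x E' | ε; P' ::= y x P' | y P P' | ε

Directly left-recursive nonterminals: E, P.
For E: α = {F, x x}, β = {y y, y x, x F, y P}. Rewrite as E → β E' and E' → α E' | ε.
For P: α = {y x, y P}, β = {x, y}. Rewrite as P → β P' and P' → α P' | ε.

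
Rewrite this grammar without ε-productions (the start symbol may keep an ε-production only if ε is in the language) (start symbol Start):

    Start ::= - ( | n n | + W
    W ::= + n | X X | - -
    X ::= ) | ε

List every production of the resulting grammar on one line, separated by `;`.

Start ::= - ( | n n | + W | +; W ::= + n | X X | X | - -; X ::= )

The nullable symbols are {W, X}.
ε ∉ L(G), so no ε-production is kept.
For each production, add variants omitting each subset of nullable occurrences: Start → + W gives + W | +. W → X X gives X X | X.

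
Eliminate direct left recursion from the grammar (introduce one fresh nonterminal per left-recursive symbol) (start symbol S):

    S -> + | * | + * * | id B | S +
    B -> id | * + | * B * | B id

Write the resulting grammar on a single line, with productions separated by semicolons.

S -> + S' | * S' | + * * S' | id B S'; B -> id B' | * + B' | * B * B'; S' -> + S' | ε; B' -> id B' | ε

S, B are directly left-recursive.
For S: α = {+}, β = {+, *, + * *, id B}. Rewrite as S → β S' and S' → α S' | ε.
For B: α = {id}, β = {id, * +, * B *}. Rewrite as B → β B' and B' → α B' | ε.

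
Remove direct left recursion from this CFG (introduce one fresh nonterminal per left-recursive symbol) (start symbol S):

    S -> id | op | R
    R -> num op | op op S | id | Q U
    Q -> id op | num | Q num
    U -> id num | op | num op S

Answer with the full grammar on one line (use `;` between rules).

Q is directly left-recursive.
For Q: α = {num}, β = {id op, num}. Rewrite as Q → β Q' and Q' → α Q' | ε.

S -> id | op | R; R -> num op | op op S | id | Q U; Q -> id op Q' | num Q'; U -> id num | op | num op S; Q' -> num Q' | ε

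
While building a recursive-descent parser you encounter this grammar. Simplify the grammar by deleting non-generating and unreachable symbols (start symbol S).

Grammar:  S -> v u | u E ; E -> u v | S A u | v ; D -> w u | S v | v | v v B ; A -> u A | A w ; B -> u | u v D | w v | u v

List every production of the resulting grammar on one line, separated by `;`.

S -> v u | u E; E -> u v | v

Generating nonterminals: {B, D, E, S}.
Reachable from S after that: {E, S}.
Removed useless symbols: {A, B, D} and every production mentioning them.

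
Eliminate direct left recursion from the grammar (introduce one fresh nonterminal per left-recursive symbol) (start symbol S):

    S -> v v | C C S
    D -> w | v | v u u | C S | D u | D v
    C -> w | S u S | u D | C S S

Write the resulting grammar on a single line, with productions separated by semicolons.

S -> v v | C C S; D -> w D' | v D' | v u u D' | C S D'; C -> w C' | S u S C' | u D C'; D' -> u D' | v D' | epsilon; C' -> S S C' | epsilon

Directly left-recursive nonterminals: D, C.
For D: α = {u, v}, β = {w, v, v u u, C S}. Rewrite as D → β D' and D' → α D' | ε.
For C: α = {S S}, β = {w, S u S, u D}. Rewrite as C → β C' and C' → α C' | ε.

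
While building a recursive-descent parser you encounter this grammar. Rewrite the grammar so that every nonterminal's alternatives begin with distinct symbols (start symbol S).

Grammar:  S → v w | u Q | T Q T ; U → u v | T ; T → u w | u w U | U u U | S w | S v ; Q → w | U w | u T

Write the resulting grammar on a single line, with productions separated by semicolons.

T has alternatives sharing prefix 'u w': factor to T → u w T' with T' → ε | U.
T has alternatives sharing prefix 'S': factor to T → S T'' with T'' → w | v.

S → v w | u Q | T Q T; U → u v | T; T → U u U | u w T' | S T''; Q → w | U w | u T; T' → ε | U; T'' → w | v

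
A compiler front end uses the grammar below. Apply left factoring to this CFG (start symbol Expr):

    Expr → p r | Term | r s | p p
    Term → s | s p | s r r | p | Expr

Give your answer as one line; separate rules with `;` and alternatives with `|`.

Expr has alternatives sharing prefix 'p': factor to Expr → p Expr1 with Expr1 → r | p.
Term has alternatives sharing prefix 's': factor to Term → s Term1 with Term1 → ε | p | r r.

Expr → Term | r s | p Expr1; Term → p | Expr | s Term1; Expr1 → r | p; Term1 → eps | p | r r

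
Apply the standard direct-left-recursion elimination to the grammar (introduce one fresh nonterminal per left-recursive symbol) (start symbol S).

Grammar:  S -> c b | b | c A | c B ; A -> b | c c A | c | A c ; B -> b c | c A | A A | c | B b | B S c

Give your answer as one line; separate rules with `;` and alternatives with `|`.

Directly left-recursive nonterminals: A, B.
For A: α = {c}, β = {b, c c A, c}. Rewrite as A → β A' and A' → α A' | ε.
For B: α = {b, S c}, β = {b c, c A, A A, c}. Rewrite as B → β B' and B' → α B' | ε.

S -> c b | b | c A | c B; A -> b A' | c c A A' | c A'; B -> b c B' | c A B' | A A B' | c B'; A' -> c A' | ε; B' -> b B' | S c B' | ε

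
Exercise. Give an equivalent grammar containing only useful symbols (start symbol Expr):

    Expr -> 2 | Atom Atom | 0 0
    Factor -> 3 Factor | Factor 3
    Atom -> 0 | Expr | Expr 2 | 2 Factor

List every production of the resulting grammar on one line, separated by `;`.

Generating nonterminals: {Atom, Expr}.
Reachable from Expr after that: {Atom, Expr}.
Removed useless symbols: {Factor} and every production mentioning them.

Expr -> 2 | Atom Atom | 0 0; Atom -> 0 | Expr | Expr 2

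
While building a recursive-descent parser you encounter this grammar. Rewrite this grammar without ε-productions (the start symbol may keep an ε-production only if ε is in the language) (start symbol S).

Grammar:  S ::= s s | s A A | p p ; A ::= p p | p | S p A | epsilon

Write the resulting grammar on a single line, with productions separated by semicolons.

Nullable nonterminals: {A}.
ε ∉ L(G), so no ε-production is kept.
Expand every rule over subsets of its nullable positions: S → s A A gives s A A | s A | s. A → S p A gives S p A | S p.

S ::= s s | s A A | s A | s | p p; A ::= p p | p | S p A | S p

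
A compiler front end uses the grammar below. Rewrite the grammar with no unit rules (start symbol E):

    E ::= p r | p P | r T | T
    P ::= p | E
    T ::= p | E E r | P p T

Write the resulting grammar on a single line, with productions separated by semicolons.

E ::= p r | p P | r T | p | E E r | P p T; P ::= p r | p P | r T | p | E E r | P p T; T ::= p | E E r | P p T

Unit pairs: E ⇒* {T}; P ⇒* {E, T}.
For every A with A ⇒* B via unit rules, add B's non-unit alternatives to A; then delete every rule of the form X → Y.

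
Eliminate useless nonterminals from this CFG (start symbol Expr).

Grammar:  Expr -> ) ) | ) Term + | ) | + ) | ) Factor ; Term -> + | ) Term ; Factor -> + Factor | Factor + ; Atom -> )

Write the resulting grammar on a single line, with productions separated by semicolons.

Expr -> ) ) | ) Term + | ) | + ); Term -> + | ) Term

Generating nonterminals: {Atom, Expr, Term}.
Reachable from Expr after that: {Expr, Term}.
Removed useless symbols: {Atom, Factor} and every production mentioning them.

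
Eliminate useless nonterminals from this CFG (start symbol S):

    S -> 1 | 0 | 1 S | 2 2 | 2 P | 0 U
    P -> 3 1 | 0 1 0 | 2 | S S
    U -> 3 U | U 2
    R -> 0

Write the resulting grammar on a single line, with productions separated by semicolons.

S -> 1 | 0 | 1 S | 2 2 | 2 P; P -> 3 1 | 0 1 0 | 2 | S S

Generating nonterminals: {P, R, S}.
Reachable from S after that: {P, S}.
Removed useless symbols: {R, U} and every production mentioning them.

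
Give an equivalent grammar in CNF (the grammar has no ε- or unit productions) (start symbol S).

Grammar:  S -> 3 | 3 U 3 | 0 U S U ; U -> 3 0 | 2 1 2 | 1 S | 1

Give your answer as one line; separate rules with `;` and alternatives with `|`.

Introduce a nonterminal for each terminal appearing in a rule of length ≥ 2: X1 → 3, X2 → 0, X3 → 2, X4 → 1.
Binarize each right-hand side of length ≥ 3 by chaining fresh nonterminals (Y1, Y2, …): affected rules were S → X1 U X1; S → X2 U S U; U → X3 X4 X3.

S -> 3 | X1 Y1 | X2 Y2; U -> X1 X2 | X3 Y4 | X4 S | 1; X1 -> 3; X2 -> 0; X3 -> 2; X4 -> 1; Y1 -> U X1; Y2 -> U Y3; Y3 -> S U; Y4 -> X4 X3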